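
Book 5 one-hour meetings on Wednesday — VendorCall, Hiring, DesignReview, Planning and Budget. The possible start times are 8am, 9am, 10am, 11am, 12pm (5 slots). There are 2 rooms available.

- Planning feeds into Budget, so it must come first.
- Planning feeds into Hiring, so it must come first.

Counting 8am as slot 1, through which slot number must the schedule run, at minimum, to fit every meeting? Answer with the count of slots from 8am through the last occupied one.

The precedence chain requires at least 2 distinct slots.
With at most 2 per slot and 5 meetings, at least 3 slots are needed.
3 works (last occupied slot: 10am): for example Budget -> 9am, Hiring -> 9am, DesignReview -> 10am, Planning -> 8am, VendorCall -> 8am.

3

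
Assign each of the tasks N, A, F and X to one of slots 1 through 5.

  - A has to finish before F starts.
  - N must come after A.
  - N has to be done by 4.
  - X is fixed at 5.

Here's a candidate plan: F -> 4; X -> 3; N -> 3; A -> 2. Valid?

No. X is fixed at 5 is not satisfied.

X is fixed at 5 — violated.
A has to finish before F starts — holds.
N must come after A — holds.
N has to be done by 4 — holds.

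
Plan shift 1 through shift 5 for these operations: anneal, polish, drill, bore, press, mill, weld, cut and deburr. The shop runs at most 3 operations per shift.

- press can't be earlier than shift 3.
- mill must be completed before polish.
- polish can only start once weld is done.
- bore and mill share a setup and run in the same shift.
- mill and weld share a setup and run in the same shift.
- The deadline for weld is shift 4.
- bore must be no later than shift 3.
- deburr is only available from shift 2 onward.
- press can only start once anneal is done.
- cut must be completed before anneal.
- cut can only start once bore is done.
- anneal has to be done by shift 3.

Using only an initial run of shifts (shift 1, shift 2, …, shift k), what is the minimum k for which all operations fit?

4

The precedence chain requires at least 4 distinct shifts.
With at most 3 per shift and 9 operations, at least 3 shifts are needed.
4 works (last occupied shift: shift 4): for example cut -> shift 2, weld -> shift 1, deburr -> shift 2, polish -> shift 2, bore -> shift 1, anneal -> shift 3, drill -> shift 3, mill -> shift 1, press -> shift 4.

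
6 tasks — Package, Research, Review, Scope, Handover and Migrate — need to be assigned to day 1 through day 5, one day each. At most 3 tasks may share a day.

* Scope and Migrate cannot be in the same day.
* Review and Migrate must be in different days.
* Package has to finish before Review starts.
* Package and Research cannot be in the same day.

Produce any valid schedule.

Handover in day 1, Research in day 2, Review in day 2, Migrate in day 3, Package in day 1, Scope in day 1

Checking: Package(day 1) before Review(day 2); Package(day 1) != Research(day 2); Review(day 2) != Migrate(day 3); Scope(day 1) != Migrate(day 3); max 3 per day (cap 3).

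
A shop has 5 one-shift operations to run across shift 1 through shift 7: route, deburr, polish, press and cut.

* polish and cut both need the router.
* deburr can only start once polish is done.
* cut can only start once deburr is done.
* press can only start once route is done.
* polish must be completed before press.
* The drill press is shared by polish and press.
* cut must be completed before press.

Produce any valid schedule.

route -> shift 1, polish -> shift 1, press -> shift 4, cut -> shift 3, deburr -> shift 2

Checking: cut(shift 3) before press(shift 4); polish(shift 1) before deburr(shift 2); route(shift 1) before press(shift 4); polish(shift 1) before press(shift 4); deburr(shift 2) before cut(shift 3); polish(shift 1) != cut(shift 3); polish(shift 1) != press(shift 4).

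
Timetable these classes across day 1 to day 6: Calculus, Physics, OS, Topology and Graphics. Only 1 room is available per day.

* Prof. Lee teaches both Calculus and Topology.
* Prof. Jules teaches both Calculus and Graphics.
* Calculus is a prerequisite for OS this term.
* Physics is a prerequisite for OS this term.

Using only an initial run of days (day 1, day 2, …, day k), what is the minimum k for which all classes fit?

The precedence chain requires at least 2 distinct days.
With at most 1 per day and 5 classes, at least 5 days are needed.
5 works (last occupied day: day 5): for example Calculus in day 1; Physics in day 2; Topology in day 4; Graphics in day 5; OS in day 3.

5 days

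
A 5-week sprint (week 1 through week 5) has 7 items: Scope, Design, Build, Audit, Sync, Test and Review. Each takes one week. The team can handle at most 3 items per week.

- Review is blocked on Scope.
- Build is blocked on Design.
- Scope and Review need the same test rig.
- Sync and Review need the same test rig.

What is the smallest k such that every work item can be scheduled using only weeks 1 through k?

The precedence chain requires at least 2 distinct weeks.
With at most 3 per week and 7 work items, at least 3 weeks are needed.
3 works (last occupied week: week 3): for example Sync in week 3; Design in week 1; Scope in week 1; Build in week 2; Audit in week 1; Test in week 2; Review in week 2.

3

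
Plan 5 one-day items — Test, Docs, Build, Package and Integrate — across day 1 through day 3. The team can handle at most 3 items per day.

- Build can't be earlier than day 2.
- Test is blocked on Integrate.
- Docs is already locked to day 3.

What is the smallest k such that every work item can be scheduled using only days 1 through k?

The precedence chain requires at least 2 distinct days.
With at most 3 per day and 5 work items, at least 2 days are needed.
Docs can't be placed before day 3, so the schedule must run through at least day 3.
3 works (last occupied day: day 3): for example Package -> day 1, Integrate -> day 1, Test -> day 2, Build -> day 2, Docs -> day 3.

3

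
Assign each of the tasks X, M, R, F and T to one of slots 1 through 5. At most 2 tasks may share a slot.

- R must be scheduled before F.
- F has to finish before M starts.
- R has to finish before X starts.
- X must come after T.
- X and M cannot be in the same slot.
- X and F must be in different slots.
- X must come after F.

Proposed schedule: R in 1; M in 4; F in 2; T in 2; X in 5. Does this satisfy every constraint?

X must come after F — holds.
X and M cannot be in the same slot — holds.
X must come after T — holds.
F has to finish before M starts — holds.
X and F must be in different slots — holds.
At most 2 tasks may share a slot — holds.
R has to finish before X starts — holds.
R must be scheduled before F — holds.

Yes, all constraints hold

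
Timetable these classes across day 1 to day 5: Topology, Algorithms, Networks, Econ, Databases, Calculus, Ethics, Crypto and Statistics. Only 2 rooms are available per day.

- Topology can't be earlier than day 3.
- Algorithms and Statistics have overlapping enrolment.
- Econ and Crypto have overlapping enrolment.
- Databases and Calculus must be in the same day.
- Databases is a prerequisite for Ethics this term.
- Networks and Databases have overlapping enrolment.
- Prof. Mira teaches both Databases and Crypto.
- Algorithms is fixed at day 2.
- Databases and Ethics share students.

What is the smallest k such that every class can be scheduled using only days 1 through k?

The precedence chain requires at least 2 distinct days.
With at most 2 per day and 9 classes, at least 5 days are needed.
Topology can't be placed before day 3, so the schedule must run through at least day 3.
5 works (last occupied day: day 5): for example Econ -> day 4, Crypto -> day 5, Calculus -> day 1, Statistics -> day 4, Topology -> day 3, Databases -> day 1, Networks -> day 3, Ethics -> day 2, Algorithms -> day 2.

5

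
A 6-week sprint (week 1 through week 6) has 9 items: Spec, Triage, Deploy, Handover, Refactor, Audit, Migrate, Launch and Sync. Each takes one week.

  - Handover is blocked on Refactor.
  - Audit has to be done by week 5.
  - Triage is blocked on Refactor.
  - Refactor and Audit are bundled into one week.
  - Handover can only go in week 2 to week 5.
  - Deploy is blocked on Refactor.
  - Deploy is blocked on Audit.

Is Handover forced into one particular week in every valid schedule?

Handover can be week 2 (e.g. Launch=week 1; Handover=week 2; Deploy=week 2; Audit=week 1; Migrate=week 1; Spec=week 1; Refactor=week 1; Sync=week 1; Triage=week 2) or week 3 (e.g. Spec -> week 1; Refactor -> week 1; Sync -> week 1; Handover -> week 3; Triage -> week 2; Audit -> week 1; Deploy -> week 2; Migrate -> week 1; Launch -> week 1).

No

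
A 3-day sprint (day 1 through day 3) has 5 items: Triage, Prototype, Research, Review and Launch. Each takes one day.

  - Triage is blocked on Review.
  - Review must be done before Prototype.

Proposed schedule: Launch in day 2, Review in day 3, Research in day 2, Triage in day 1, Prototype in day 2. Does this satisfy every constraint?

No. Triage is blocked on Review is not satisfied.

Triage is blocked on Review — violated.
Review must be done before Prototype — violated.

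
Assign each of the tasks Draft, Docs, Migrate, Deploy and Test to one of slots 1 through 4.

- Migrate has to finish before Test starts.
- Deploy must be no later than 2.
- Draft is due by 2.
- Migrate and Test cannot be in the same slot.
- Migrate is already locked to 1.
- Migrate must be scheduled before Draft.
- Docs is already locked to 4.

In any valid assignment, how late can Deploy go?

2

Deploy's own window allows nothing later than 2.
Deploy at 2 is achievable: Deploy=2; Draft=2; Docs=4; Migrate=1; Test=2.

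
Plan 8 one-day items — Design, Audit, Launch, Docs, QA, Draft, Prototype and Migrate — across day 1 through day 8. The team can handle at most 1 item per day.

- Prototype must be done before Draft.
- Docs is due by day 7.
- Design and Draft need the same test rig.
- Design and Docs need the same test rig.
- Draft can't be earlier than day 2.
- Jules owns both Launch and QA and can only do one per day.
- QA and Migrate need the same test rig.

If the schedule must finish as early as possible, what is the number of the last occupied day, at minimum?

The precedence chain requires at least 2 distinct days.
With at most 1 per day and 8 tasks, at least 8 days are needed.
8 works (last occupied day: day 8): for example Prototype -> day 1; Design -> day 4; Audit -> day 5; Docs -> day 3; Launch -> day 6; Migrate -> day 8; Draft -> day 2; QA -> day 7.

8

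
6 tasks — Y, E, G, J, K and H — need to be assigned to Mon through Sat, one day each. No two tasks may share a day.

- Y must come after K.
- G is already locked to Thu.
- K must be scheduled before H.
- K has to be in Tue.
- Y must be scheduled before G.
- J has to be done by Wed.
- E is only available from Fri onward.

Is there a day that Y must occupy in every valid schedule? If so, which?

Wed

K is fixed at Tue and must come before Y, so Y is at least Wed.
G is fixed at Thu and must come after Y, so Y is at most Wed.
So Y must be Wed.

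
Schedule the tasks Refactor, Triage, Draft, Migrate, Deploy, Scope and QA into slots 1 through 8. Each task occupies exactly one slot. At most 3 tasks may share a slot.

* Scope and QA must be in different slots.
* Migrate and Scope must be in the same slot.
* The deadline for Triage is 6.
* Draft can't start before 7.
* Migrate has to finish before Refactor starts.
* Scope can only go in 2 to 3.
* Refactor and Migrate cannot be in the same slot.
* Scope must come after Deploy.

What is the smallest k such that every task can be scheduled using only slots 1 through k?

7

The precedence chain requires at least 3 distinct slots.
With at most 3 per slot and 7 tasks, at least 3 slots are needed.
Draft can't be placed before 7, so the schedule must run through at least slot 7.
7 works (last occupied slot: 7): for example Refactor in 3, Draft in 7, Scope in 2, QA in 1, Triage in 1, Migrate in 2, Deploy in 1.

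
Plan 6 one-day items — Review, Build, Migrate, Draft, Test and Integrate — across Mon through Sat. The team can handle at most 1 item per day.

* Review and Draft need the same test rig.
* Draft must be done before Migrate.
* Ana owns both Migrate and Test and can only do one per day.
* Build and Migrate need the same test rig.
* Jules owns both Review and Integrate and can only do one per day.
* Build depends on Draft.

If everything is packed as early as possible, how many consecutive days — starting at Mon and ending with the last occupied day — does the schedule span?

6 days

The precedence chain requires at least 2 distinct days.
With at most 1 per day and 6 work items, at least 6 days are needed.
6 works (last occupied day: Sat): for example Build in Tue; Migrate in Wed; Review in Thu; Test in Fri; Integrate in Sat; Draft in Mon.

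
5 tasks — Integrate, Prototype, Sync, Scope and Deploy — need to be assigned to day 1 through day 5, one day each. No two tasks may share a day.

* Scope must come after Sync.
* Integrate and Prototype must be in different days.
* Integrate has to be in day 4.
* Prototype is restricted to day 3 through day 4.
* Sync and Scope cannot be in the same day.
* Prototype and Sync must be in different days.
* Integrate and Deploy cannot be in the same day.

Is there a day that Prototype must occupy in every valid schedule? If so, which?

day 3

Prototype's window is day 3–day 4.
Integrate is fixed at day 4, and Prototype can't share a day with Integrate.
So Prototype must be day 3.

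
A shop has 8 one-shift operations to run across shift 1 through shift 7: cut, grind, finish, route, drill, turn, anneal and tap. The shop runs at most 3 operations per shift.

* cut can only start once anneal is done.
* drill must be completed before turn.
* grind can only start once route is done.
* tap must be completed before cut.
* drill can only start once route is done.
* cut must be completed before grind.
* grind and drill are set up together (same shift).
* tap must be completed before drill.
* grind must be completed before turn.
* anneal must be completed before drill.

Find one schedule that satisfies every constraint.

drill=shift 3, turn=shift 4, cut=shift 2, route=shift 1, grind=shift 3, anneal=shift 1, finish=shift 2, tap=shift 1

Checking: drill(shift 3) before turn(shift 4); tap(shift 1) before drill(shift 3); anneal(shift 1) before drill(shift 3); cut(shift 2) before grind(shift 3); route(shift 1) before grind(shift 3); anneal(shift 1) before cut(shift 2); grind(shift 3) before turn(shift 4); route(shift 1) before drill(shift 3); tap(shift 1) before cut(shift 2); grind = drill = shift 3; max 3 per shift (cap 3).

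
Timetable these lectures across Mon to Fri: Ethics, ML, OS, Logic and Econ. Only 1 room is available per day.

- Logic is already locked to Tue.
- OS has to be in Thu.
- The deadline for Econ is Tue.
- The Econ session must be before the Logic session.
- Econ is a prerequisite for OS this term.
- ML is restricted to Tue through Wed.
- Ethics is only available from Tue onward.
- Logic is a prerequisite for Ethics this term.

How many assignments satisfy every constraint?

1

Enumerating: OS in Thu; Logic in Tue; Ethics in Fri; Econ in Mon; ML in Wed.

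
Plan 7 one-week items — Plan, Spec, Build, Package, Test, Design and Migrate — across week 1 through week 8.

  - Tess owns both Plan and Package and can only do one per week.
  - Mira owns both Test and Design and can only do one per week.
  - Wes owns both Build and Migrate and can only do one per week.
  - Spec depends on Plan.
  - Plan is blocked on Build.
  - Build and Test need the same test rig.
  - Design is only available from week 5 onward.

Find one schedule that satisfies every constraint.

Test=week 2; Migrate=week 2; Spec=week 3; Design=week 5; Build=week 1; Plan=week 2; Package=week 1

Checking: Plan(week 2) before Spec(week 3); Build(week 1) before Plan(week 2); Build(week 1) != Migrate(week 2); Build(week 1) != Test(week 2); Test(week 2) != Design(week 5); Plan(week 2) != Package(week 1); Design=week 5 in [week 5,week 8].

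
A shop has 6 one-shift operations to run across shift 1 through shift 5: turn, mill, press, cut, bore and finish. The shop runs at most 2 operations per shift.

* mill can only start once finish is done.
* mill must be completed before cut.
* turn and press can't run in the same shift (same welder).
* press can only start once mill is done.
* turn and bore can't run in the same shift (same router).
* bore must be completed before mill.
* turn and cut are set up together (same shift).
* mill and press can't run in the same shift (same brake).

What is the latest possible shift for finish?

Downstream work caps finish at shift 3.
finish at shift 2 is achievable: turn -> shift 5, cut -> shift 5, bore -> shift 1, finish -> shift 2, mill -> shift 3, press -> shift 4.
Nothing later works — the conflict and capacity constraints rule out every shift after shift 2.

shift 2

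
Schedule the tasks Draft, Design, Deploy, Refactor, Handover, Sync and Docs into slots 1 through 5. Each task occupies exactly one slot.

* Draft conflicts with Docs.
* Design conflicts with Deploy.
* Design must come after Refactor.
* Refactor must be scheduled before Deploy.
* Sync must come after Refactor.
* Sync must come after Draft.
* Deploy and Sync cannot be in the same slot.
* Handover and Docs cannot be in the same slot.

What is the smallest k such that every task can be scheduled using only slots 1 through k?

The precedence chain requires at least 2 distinct slots.
Could 2 slots be enough, i.e. nothing placed later than 2? No: Sync must come after Refactor (at 1 or later) → {2}; Refactor must come before Sync (at 2 or earlier) → {1}; Deploy must come after Refactor (at 1 or later) → {2}; Sync can't share with Deploy (2) → nothing is left.
So 2 slots is not enough.
3 works (last occupied slot: 3): for example Draft=1; Refactor=1; Sync=2; Handover=1; Docs=2; Deploy=3; Design=2.

3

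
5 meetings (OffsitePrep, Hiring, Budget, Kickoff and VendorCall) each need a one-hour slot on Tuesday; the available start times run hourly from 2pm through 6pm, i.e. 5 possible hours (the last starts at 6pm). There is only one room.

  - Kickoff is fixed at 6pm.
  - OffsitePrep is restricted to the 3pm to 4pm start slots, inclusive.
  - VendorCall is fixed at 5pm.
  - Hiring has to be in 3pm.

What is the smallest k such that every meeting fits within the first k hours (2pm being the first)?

With at most 1 per hour and 5 meetings, at least 5 hours are needed.
Kickoff can't be placed before 6pm — that is hour 5 counting from 2pm — so the schedule must run through at least 5 hours.
5 works (last occupied hour: 6pm): for example Hiring in 3pm; OffsitePrep in 4pm; Kickoff in 6pm; Budget in 2pm; VendorCall in 5pm.

5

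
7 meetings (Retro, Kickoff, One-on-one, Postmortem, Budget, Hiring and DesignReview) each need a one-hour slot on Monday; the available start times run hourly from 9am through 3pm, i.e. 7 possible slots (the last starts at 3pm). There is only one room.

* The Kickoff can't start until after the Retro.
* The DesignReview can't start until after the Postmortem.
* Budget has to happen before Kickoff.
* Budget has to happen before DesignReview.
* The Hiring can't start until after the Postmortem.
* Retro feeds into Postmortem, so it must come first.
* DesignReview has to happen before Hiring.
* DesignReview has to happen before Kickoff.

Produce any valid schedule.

Retro=9am; Budget=11am; Postmortem=10am; Kickoff=1pm; Hiring=2pm; DesignReview=12pm; One-on-one=3pm

Checking: Budget(11am) before Kickoff(1pm); DesignReview(12pm) before Kickoff(1pm); Retro(9am) before Kickoff(1pm); DesignReview(12pm) before Hiring(2pm); Postmortem(10am) before DesignReview(12pm); Budget(11am) before DesignReview(12pm); Retro(9am) before Postmortem(10am); Postmortem(10am) before Hiring(2pm); max 1 per slot (cap 1).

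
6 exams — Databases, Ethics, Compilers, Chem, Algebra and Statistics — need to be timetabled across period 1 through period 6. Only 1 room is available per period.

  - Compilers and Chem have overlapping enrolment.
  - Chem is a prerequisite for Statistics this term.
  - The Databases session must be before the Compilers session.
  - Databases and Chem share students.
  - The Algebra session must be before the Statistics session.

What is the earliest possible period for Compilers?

Precedence pushes Compilers to at least period 2.
Compilers at period 2 is achievable: Ethics -> period 6; Statistics -> period 5; Chem -> period 3; Databases -> period 1; Compilers -> period 2; Algebra -> period 4.

period 2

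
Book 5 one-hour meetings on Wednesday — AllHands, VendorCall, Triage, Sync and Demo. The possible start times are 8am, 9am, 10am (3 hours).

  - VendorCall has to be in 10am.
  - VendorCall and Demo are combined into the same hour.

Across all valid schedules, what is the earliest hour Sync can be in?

Sync at 8am is achievable: AllHands in 8am, Triage in 8am, Sync in 8am, VendorCall in 10am, Demo in 10am.

8am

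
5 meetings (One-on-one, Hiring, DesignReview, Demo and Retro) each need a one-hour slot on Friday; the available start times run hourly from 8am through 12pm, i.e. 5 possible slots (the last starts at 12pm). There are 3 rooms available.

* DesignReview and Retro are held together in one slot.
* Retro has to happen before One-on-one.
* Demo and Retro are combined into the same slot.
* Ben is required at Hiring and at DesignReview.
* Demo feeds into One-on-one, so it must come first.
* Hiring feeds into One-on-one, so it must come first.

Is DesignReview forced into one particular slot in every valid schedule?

No

DesignReview can be 8am (e.g. One-on-one=10am, DesignReview=8am, Demo=8am, Retro=8am, Hiring=9am) or 9am (e.g. Hiring -> 8am, One-on-one -> 10am, DesignReview -> 9am, Retro -> 9am, Demo -> 9am).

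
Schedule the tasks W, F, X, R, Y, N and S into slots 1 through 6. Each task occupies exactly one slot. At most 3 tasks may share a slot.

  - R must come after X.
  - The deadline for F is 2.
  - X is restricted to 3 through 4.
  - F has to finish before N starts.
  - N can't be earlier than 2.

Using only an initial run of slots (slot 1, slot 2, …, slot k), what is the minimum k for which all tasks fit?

4 slots

The precedence chain requires at least 2 distinct slots.
With at most 3 per slot and 7 tasks, at least 3 slots are needed.
Propagating the time windows through the other constraints, R can't land before 4, so the schedule must run through at least slot 4.
4 works (last occupied slot: 4): for example F=1; S=2; R=4; X=3; Y=1; W=1; N=2.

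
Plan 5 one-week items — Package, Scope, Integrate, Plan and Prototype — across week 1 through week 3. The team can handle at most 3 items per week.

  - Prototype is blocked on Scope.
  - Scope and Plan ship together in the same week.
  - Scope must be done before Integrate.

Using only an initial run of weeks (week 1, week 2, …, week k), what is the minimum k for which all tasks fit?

2

The precedence chain requires at least 2 distinct weeks.
With at most 3 per week and 5 tasks, at least 2 weeks are needed.
2 works (last occupied week: week 2): for example Plan in week 1, Prototype in week 2, Package in week 1, Integrate in week 2, Scope in week 1.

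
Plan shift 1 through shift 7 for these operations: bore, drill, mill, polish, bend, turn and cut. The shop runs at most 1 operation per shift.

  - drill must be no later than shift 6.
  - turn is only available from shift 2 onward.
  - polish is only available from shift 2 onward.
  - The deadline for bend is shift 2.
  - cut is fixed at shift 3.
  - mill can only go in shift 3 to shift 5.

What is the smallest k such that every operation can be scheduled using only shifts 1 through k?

7

With at most 1 per shift and 7 operations, at least 7 shifts are needed.
mill can't be placed before shift 3, so the schedule must run through at least shift 3.
7 works (last occupied shift: shift 7): for example turn -> shift 6; bend -> shift 1; mill -> shift 4; bore -> shift 7; cut -> shift 3; drill -> shift 2; polish -> shift 5.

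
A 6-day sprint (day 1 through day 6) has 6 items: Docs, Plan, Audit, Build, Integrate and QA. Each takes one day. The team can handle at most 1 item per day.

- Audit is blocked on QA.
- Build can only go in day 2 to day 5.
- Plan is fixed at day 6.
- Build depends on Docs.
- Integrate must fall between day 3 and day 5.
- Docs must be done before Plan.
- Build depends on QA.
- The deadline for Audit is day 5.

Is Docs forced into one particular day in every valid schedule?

Docs can be day 1 (e.g. Plan -> day 6, Audit -> day 5, Integrate -> day 3, Docs -> day 1, Build -> day 4, QA -> day 2) or day 2 (e.g. Integrate -> day 3; Docs -> day 2; Audit -> day 5; Build -> day 4; QA -> day 1; Plan -> day 6).

No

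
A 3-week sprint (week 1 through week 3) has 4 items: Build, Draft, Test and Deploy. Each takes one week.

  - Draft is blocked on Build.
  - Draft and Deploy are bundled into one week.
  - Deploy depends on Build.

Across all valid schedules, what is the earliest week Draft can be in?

week 2

Precedence pushes Draft to at least week 2.
Draft at week 2 is achievable: Build=week 1, Test=week 1, Deploy=week 2, Draft=week 2.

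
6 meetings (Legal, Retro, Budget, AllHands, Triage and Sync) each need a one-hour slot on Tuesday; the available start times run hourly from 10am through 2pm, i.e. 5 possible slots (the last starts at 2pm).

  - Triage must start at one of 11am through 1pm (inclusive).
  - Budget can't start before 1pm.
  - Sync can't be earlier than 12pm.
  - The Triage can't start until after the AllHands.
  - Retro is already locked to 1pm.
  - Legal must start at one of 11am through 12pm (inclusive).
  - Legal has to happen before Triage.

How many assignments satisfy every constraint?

Splitting on Legal: it can be 11am (30), 12pm (18). Listing each branch's schedules as (Retro, Budget, AllHands, Triage, Sync):
Legal=11am: (1pm,1pm,10am,12pm,12pm) (1pm,1pm,10am,12pm,1pm) (1pm,1pm,10am,12pm,2pm) (1pm,1pm,10am,1pm,12pm) (1pm,1pm,10am,1pm,1pm) (1pm,1pm,10am,1pm,2pm) (1pm,1pm,11am,12pm,12pm) (1pm,1pm,11am,12pm,1pm) (1pm,1pm,11am,12pm,2pm) (1pm,1pm,11am,1pm,12pm) (1pm,1pm,11am,1pm,1pm) (1pm,1pm,11am,1pm,2pm) (1pm,1pm,12pm,1pm,12pm) (1pm,1pm,12pm,1pm,1pm) (1pm,1pm,12pm,1pm,2pm) (1pm,2pm,10am,12pm,12pm) (1pm,2pm,10am,12pm,1pm) (1pm,2pm,10am,12pm,2pm) (1pm,2pm,10am,1pm,12pm) (1pm,2pm,10am,1pm,1pm) (1pm,2pm,10am,1pm,2pm) (1pm,2pm,11am,12pm,12pm) (1pm,2pm,11am,12pm,1pm) (1pm,2pm,11am,12pm,2pm) (1pm,2pm,11am,1pm,12pm) (1pm,2pm,11am,1pm,1pm) (1pm,2pm,11am,1pm,2pm) (1pm,2pm,12pm,1pm,12pm) (1pm,2pm,12pm,1pm,1pm) (1pm,2pm,12pm,1pm,2pm) — 30.
Legal=12pm: (1pm,1pm,10am,1pm,12pm) (1pm,1pm,10am,1pm,1pm) (1pm,1pm,10am,1pm,2pm) (1pm,1pm,11am,1pm,12pm) (1pm,1pm,11am,1pm,1pm) (1pm,1pm,11am,1pm,2pm) (1pm,1pm,12pm,1pm,12pm) (1pm,1pm,12pm,1pm,1pm) (1pm,1pm,12pm,1pm,2pm) (1pm,2pm,10am,1pm,12pm) (1pm,2pm,10am,1pm,1pm) (1pm,2pm,10am,1pm,2pm) (1pm,2pm,11am,1pm,12pm) (1pm,2pm,11am,1pm,1pm) (1pm,2pm,11am,1pm,2pm) (1pm,2pm,12pm,1pm,12pm) (1pm,2pm,12pm,1pm,1pm) (1pm,2pm,12pm,1pm,2pm) — 18.
Summing: 30 + 18 = 48.

48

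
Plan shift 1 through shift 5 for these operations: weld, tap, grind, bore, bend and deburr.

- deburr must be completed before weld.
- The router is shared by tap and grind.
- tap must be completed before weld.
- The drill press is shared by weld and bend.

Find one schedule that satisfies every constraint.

weld in shift 2; tap in shift 1; bore in shift 1; bend in shift 1; grind in shift 2; deburr in shift 1

Checking: deburr(shift 1) before weld(shift 2); tap(shift 1) before weld(shift 2); weld(shift 2) != bend(shift 1); tap(shift 1) != grind(shift 2).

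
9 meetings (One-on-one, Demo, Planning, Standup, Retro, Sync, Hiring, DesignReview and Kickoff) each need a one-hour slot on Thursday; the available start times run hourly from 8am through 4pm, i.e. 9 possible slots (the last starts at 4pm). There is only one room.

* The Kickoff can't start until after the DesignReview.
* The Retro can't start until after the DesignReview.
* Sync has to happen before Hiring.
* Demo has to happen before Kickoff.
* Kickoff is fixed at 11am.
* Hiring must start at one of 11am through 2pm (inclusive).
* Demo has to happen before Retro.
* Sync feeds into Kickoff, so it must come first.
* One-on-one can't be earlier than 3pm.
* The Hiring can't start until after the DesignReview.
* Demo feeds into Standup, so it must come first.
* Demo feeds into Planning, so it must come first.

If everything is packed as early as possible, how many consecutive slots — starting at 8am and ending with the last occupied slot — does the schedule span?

The precedence chain requires at least 2 distinct slots.
With at most 1 per slot and 9 meetings, at least 9 slots are needed.
One-on-one can't be placed before 3pm — that is slot 8 counting from 8am — so the schedule must run through at least 8 slots.
9 works (last occupied slot: 4pm): for example Demo -> 8am; DesignReview -> 9am; Retro -> 1pm; One-on-one -> 3pm; Hiring -> 12pm; Sync -> 10am; Standup -> 4pm; Kickoff -> 11am; Planning -> 2pm.

9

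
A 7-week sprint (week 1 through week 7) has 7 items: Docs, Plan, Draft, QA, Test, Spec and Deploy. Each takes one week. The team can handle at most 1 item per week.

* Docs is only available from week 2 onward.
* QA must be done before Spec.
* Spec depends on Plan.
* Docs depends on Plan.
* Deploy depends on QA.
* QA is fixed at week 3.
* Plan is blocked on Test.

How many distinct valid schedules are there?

Splitting on Docs: it can be week 4 (6), week 5 (10), week 6 (12), week 7 (12). Listing each branch's schedules as (Plan, Draft, QA, Test, Spec, Deploy) by week number:
Docs=week 4: (2,5,3,1,6,7) (2,5,3,1,7,6) (2,6,3,1,5,7) (2,6,3,1,7,5) (2,7,3,1,5,6) (2,7,3,1,6,5) — 6.
Docs=week 5: (2,4,3,1,6,7) (2,4,3,1,7,6) (2,6,3,1,4,7) (2,6,3,1,7,4) (2,7,3,1,4,6) (2,7,3,1,6,4) (4,1,3,2,6,7) (4,1,3,2,7,6) (4,2,3,1,6,7) (4,2,3,1,7,6) — 10.
Docs=week 6: (2,4,3,1,5,7) (2,4,3,1,7,5) (2,5,3,1,4,7) (2,5,3,1,7,4) (2,7,3,1,4,5) (2,7,3,1,5,4) (4,1,3,2,5,7) (4,1,3,2,7,5) (4,2,3,1,5,7) (4,2,3,1,7,5) (5,1,3,2,7,4) (5,2,3,1,7,4) — 12.
Docs=week 7: (2,4,3,1,5,6) (2,4,3,1,6,5) (2,5,3,1,4,6) (2,5,3,1,6,4) (2,6,3,1,4,5) (2,6,3,1,5,4) (4,1,3,2,5,6) (4,1,3,2,6,5) (4,2,3,1,5,6) (4,2,3,1,6,5) (5,1,3,2,6,4) (5,2,3,1,6,4) — 12.
Summing: 6 + 10 + 12 + 12 = 40.

40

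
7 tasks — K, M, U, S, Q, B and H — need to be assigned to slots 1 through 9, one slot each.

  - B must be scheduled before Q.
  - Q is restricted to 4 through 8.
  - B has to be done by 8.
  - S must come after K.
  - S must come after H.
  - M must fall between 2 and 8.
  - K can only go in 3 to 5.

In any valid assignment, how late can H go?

8

Downstream work caps H at 8.
H at 8 is achievable: K=3, M=2, U=1, H=8, Q=4, S=9, B=1.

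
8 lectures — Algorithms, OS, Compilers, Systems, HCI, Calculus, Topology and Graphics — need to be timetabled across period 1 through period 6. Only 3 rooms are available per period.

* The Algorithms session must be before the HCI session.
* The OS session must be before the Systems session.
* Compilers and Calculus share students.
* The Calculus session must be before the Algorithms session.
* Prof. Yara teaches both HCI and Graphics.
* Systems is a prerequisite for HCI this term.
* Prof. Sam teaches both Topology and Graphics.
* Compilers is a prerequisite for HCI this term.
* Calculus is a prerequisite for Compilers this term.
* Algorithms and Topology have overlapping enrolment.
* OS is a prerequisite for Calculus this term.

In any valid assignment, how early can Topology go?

Topology at period 1 is achievable: Topology in period 1; HCI in period 4; Algorithms in period 3; Compilers in period 3; OS in period 1; Graphics in period 2; Systems in period 2; Calculus in period 2.

period 1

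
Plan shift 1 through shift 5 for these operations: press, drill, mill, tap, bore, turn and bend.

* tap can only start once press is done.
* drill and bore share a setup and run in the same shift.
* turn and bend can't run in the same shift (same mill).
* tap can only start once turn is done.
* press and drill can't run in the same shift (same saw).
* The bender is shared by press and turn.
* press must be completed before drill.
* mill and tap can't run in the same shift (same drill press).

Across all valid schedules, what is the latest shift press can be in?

Downstream work caps press at shift 4.
press at shift 4 is achievable: mill -> shift 1; press -> shift 4; drill -> shift 5; bend -> shift 2; bore -> shift 5; turn -> shift 1; tap -> shift 5.

shift 4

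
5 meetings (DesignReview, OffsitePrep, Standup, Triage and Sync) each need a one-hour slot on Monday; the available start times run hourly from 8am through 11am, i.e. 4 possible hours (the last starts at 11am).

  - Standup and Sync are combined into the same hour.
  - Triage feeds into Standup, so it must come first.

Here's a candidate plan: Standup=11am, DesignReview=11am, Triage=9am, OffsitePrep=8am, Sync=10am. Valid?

No — it violates: Standup and Sync are combined into the same hour

Standup and Sync are combined into the same hour — violated.
Triage feeds into Standup, so it must come first — holds.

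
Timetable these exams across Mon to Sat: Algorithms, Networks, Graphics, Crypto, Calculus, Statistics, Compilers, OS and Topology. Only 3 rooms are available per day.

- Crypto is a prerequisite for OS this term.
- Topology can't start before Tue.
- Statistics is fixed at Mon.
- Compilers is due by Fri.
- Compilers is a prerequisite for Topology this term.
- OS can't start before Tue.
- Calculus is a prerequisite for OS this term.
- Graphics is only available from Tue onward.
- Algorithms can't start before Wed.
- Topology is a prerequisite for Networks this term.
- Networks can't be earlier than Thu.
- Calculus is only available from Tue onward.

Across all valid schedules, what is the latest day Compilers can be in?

Compilers's own window allows nothing later than Fri; downstream work caps Compilers at Thu.
Compilers at Thu is achievable: Statistics=Mon, OS=Wed, Calculus=Tue, Algorithms=Wed, Crypto=Mon, Networks=Sat, Graphics=Tue, Topology=Fri, Compilers=Thu.

Thu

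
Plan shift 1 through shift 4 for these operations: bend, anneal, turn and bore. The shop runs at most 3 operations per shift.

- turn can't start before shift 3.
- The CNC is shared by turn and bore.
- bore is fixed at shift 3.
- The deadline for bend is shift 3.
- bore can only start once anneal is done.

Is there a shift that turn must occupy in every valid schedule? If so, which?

shift 4

turn's window is shift 3–shift 4.
bore is fixed at shift 3, and turn can't share a shift with bore.
So turn must be shift 4.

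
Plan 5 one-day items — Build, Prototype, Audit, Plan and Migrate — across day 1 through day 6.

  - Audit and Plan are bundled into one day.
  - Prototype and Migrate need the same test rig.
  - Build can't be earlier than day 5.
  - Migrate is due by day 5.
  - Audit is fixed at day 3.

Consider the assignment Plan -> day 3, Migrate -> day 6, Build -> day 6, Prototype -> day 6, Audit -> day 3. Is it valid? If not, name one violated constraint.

Migrate is due by day 5 — violated.
Build can't be earlier than day 5 — holds.
Prototype and Migrate need the same test rig — violated.
Audit and Plan are bundled into one day — holds.
Audit is fixed at day 3 — holds.

No. Prototype and Migrate need the same test rig is not satisfied.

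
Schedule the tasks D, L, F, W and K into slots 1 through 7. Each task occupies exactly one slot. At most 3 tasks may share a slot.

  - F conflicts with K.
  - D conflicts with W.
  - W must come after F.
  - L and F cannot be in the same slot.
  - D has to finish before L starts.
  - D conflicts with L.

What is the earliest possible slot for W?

Precedence pushes W to at least 2.
W at 2 is achievable: W -> 2, K -> 2, D -> 1, L -> 2, F -> 1.

2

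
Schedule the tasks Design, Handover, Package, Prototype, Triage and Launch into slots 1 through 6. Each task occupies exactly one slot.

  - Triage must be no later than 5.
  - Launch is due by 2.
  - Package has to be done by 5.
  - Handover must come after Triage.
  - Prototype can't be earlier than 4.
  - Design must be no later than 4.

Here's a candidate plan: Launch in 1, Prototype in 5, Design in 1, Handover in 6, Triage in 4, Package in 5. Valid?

Triage must be no later than 5 — holds.
Prototype can't be earlier than 4 — holds.
Launch is due by 2 — holds.
Design must be no later than 4 — holds.
Package has to be done by 5 — holds.
Handover must come after Triage — holds.

Valid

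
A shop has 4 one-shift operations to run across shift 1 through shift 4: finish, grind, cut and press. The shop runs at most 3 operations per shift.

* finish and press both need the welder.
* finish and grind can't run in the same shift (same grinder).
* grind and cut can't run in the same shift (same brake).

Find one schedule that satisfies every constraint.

finish -> shift 1; cut -> shift 1; press -> shift 2; grind -> shift 2

Checking: finish(shift 1) != grind(shift 2); finish(shift 1) != press(shift 2); grind(shift 2) != cut(shift 1); max 2 per shift (cap 3).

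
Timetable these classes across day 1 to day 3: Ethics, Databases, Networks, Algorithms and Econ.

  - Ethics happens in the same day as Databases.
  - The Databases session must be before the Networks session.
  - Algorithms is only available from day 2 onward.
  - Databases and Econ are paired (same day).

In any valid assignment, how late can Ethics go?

day 2

Ethics must be in the same day as Databases, which can't be after day 2, so Ethics is at most day 2.
Ethics at day 2 is achievable: Ethics in day 2, Databases in day 2, Networks in day 3, Econ in day 2, Algorithms in day 2.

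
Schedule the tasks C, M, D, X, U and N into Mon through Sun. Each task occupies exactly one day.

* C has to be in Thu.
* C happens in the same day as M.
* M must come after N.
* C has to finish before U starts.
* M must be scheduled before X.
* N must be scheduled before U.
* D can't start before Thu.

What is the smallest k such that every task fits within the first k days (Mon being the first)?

The precedence chain requires at least 3 distinct days.
Propagating the time windows through the other constraints, X can't land before Fri — that is day 5 counting from Mon — so the schedule must run through at least 5 days.
5 works (last occupied day: Fri): for example U in Fri; D in Thu; X in Fri; C in Thu; N in Mon; M in Thu.

5 days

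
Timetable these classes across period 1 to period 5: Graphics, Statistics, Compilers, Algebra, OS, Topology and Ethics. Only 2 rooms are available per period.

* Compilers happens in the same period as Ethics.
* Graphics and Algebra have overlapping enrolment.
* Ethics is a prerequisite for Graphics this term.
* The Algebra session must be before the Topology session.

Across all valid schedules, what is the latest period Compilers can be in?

Compilers must be in the same period as Ethics, which can't be after period 4, so Compilers is at most period 4.
Compilers at period 4 is achievable: Graphics in period 5; Ethics in period 4; Compilers in period 4; OS in period 2; Statistics in period 1; Algebra in period 1; Topology in period 2.

period 4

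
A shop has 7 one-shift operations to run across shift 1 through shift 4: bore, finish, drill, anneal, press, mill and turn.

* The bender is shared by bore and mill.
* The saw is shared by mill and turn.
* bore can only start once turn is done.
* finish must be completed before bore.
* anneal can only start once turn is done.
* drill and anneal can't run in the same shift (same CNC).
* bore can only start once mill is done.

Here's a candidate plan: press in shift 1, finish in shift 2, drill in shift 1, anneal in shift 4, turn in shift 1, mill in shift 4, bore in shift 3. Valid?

Invalid. bore can only start once mill is done.

The saw is shared by mill and turn — holds.
The bender is shared by bore and mill — holds.
finish must be completed before bore — holds.
drill and anneal can't run in the same shift (same CNC) — holds.
anneal can only start once turn is done — holds.
bore can only start once mill is done — violated.
bore can only start once turn is done — holds.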